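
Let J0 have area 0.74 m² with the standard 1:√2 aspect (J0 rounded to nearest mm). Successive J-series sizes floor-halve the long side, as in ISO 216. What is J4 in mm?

Let J0's short side be w mm. w · w√2 = 0.74 m² = 740,000 mm², so w ≈ 723.4 mm and w√2 ≈ 1023.0 mm → J0 = 723 × 1023 mm.
J1: ⌊1023/2⌋ × 723 = 511 × 723 mm
J2: ⌊723/2⌋ × 511 = 361 × 511 mm
J3: ⌊511/2⌋ × 361 = 255 × 361 mm
J4: ⌊361/2⌋ × 255 = 180 × 255 mm

180 × 255 mm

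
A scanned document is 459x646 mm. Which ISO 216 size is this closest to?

Aspect ratio 646/459 ≈ 1.407 — close to the ISO √2 ≈ 1.414.
In the C-series (envelope sizes, between A and B): C2 = 458 × 648 mm.
Off by 3 mm total — nearest standard size.

C2 (458 × 648 mm)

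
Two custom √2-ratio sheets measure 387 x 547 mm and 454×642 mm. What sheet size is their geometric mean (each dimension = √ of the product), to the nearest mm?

Short side: √(387 · 454) = √175698 ≈ 419.2 → 419 mm
Long side: √(547 · 642) = √351174 ≈ 592.6 → 593 mm

419 × 593 mm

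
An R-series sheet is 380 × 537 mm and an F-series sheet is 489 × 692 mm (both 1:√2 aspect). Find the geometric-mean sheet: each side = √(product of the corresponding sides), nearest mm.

431 × 610 mm

Short side: √(380 · 489) = √185820 ≈ 431.1 → 431 mm
Long side: √(537 · 692) = √371604 ≈ 609.6 → 610 mm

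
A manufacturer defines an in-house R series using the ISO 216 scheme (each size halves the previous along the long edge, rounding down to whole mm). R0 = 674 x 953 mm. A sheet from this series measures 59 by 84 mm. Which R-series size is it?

R0: 674 × 953 mm
R1: 476 × 674 mm
R2: 337 × 476 mm
R3: 238 × 337 mm
R4: 168 × 238 mm
R5: 119 × 168 mm
R6: 84 × 119 mm
R7: 59 × 84 mm
R8: 42 × 59 mm
→ matches R7.

R7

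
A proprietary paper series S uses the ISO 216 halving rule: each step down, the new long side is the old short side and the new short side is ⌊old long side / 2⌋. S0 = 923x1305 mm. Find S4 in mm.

S1 = 652 × 923 mm (from S0 by 1 halving).
S2: ⌊923/2⌋ × 652 = 461 × 652 mm
S3: ⌊652/2⌋ × 461 = 326 × 461 mm
S4: ⌊461/2⌋ × 326 = 230 × 326 mm

230 × 326 mm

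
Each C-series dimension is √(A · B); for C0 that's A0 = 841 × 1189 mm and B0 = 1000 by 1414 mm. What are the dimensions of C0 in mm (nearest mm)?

917 × 1297 mm

Short: √(841 · 1000) = √841000 ≈ 917.1 mm.
Long: √(1189 · 1414) = √1681246 ≈ 1296.6 mm.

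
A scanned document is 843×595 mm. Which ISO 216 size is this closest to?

Aspect ratio 843/595 ≈ 1.417 — close to the ISO √2 ≈ 1.414.
In the A-series (A0 area = 1 m²): A1 = 594 × 841 mm.
Off by 3 mm total — nearest standard size.

A1 (594 × 841 mm)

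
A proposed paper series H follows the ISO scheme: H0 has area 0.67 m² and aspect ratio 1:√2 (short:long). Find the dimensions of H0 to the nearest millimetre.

688 × 973 mm

Let the short side be w mm. Then w · w√2 = 0.67 m² = 670,000 mm².
w² = 670,000/√2, so w ≈ 688.3 mm; long side = w√2 ≈ 973.4 mm.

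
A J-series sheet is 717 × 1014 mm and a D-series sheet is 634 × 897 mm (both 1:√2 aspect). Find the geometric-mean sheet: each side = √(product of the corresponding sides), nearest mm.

Short side: √(717 · 634) = √454578 ≈ 674.2 → 674 mm
Long side: √(1014 · 897) = √909558 ≈ 953.7 → 954 mm

674 × 954 mm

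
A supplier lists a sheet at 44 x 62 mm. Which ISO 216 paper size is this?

Aspect ratio 62/44 ≈ 1.409 — close to the ISO √2 ≈ 1.414.
In the B-series (B0 = 1000 × 1414 mm): B9 = 44 × 62 mm.

B9 (44 × 62 mm)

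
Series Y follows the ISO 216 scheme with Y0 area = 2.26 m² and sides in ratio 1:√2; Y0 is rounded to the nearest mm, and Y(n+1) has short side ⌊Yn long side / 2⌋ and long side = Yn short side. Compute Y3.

447 × 632 mm

Let Y0's short side be w mm. w · w√2 = 2.26 m² = 2,260,000 mm², so w ≈ 1264.1 mm and w√2 ≈ 1787.8 mm → Y0 = 1264 × 1788 mm.
Y1: ⌊1788/2⌋ × 1264 = 894 × 1264 mm
Y2: ⌊1264/2⌋ × 894 = 632 × 894 mm
Y3: ⌊894/2⌋ × 632 = 447 × 632 mm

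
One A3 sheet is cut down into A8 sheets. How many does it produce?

32

Each ISO step halves the sheet: 1 × A3 → 2 × A4 → 4 × A5 → 8 × A6 → …
From A3 to A8 is 5 halving steps: 2^5 = 32.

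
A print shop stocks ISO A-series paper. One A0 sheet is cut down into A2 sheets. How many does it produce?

Each ISO step halves the sheet: 1 × A0 → 2 × A1 → 4 × A2
From A0 to A2 is 2 halving steps: 2^2 = 4.

4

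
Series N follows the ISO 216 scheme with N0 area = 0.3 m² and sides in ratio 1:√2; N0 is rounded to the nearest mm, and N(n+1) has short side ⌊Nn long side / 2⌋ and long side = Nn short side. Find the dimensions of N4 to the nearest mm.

Let N0's short side be w mm. w · w√2 = 0.3 m² = 300,000 mm², so w ≈ 460.6 mm and w√2 ≈ 651.4 mm → N0 = 461 × 651 mm.
N1: ⌊651/2⌋ × 461 = 325 × 461 mm
N2: ⌊461/2⌋ × 325 = 230 × 325 mm
N3: ⌊325/2⌋ × 230 = 162 × 230 mm
N4: ⌊230/2⌋ × 162 = 115 × 162 mm

115 × 162 mm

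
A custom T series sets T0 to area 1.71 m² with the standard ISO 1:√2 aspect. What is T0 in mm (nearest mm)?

1100 × 1555 mm

Let the short side be w mm. Then w · w√2 = 1.71 m² = 1,710,000 mm².
w² = 1,710,000/√2, so w ≈ 1099.6 mm; long side = w√2 ≈ 1555.1 mm.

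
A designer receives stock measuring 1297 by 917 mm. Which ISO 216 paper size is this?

C0 (917 × 1297 mm)

Aspect ratio 1297/917 ≈ 1.414 — close to the ISO √2 ≈ 1.414.
In the C-series (envelope sizes, between A and B): C0 = 917 × 1297 mm.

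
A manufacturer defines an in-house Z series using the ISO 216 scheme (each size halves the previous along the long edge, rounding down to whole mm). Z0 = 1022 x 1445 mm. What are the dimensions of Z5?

Z1: ⌊1445/2⌋ × 1022 = 722 × 1022 mm
Z2: ⌊1022/2⌋ × 722 = 511 × 722 mm
Z3: ⌊722/2⌋ × 511 = 361 × 511 mm
Z4: ⌊511/2⌋ × 361 = 255 × 361 mm
Z5: ⌊361/2⌋ × 255 = 180 × 255 mm

180 × 255 mm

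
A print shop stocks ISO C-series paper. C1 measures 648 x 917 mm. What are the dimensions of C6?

114 × 162 mm

C2: ⌊917/2⌋ × 648 = 458 × 648 mm
C3: ⌊648/2⌋ × 458 = 324 × 458 mm
C4: ⌊458/2⌋ × 324 = 229 × 324 mm
C5: ⌊324/2⌋ × 229 = 162 × 229 mm
C6: ⌊229/2⌋ × 162 = 114 × 162 mm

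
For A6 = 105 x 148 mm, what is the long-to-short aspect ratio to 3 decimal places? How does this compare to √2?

1.410

148 / 105 = 1.410
ISO 216 targets √2 ≈ 1.414; the -0.005 deviation is from mm rounding.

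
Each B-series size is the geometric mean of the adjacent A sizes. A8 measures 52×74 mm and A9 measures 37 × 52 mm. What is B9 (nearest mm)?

44 × 62 mm

Short side: √(52 · 37) = √1924 ≈ 43.9 → 44 mm
Long side: √(74 · 52) = √3848 ≈ 62.0 → 62 mm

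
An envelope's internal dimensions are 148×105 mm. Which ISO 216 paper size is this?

Aspect ratio 148/105 ≈ 1.410 — close to the ISO √2 ≈ 1.414.
In the A-series (A0 area = 1 m²): A6 = 105 × 148 mm.

A6 (105 × 148 mm)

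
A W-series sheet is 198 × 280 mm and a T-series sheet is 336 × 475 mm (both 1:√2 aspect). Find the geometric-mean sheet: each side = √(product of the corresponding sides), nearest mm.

258 × 365 mm

Short side: √(198 · 336) = √66528 ≈ 257.9 → 258 mm
Long side: √(280 · 475) = √133000 ≈ 364.7 → 365 mm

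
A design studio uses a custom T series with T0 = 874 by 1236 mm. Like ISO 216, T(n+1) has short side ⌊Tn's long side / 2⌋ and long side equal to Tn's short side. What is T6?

109 × 154 mm

T1: ⌊1236/2⌋ × 874 = 618 × 874 mm
T2: ⌊874/2⌋ × 618 = 437 × 618 mm
T3: ⌊618/2⌋ × 437 = 309 × 437 mm
T4: ⌊437/2⌋ × 309 = 218 × 309 mm
T5: ⌊309/2⌋ × 218 = 154 × 218 mm
T6: ⌊218/2⌋ × 154 = 109 × 154 mm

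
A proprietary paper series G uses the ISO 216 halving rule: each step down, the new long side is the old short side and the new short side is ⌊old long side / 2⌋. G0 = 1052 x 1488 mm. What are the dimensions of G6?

G1: ⌊1488/2⌋ × 1052 = 744 × 1052 mm
G2: ⌊1052/2⌋ × 744 = 526 × 744 mm
G3: ⌊744/2⌋ × 526 = 372 × 526 mm
G4: ⌊526/2⌋ × 372 = 263 × 372 mm
G5: ⌊372/2⌋ × 263 = 186 × 263 mm
G6: ⌊263/2⌋ × 186 = 131 × 186 mm

131 × 186 mm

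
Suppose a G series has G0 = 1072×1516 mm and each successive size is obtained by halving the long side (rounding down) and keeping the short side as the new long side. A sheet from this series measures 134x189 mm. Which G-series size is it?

G6

G0: 1072 × 1516 mm
G1: 758 × 1072 mm
G2: 536 × 758 mm
G3: 379 × 536 mm
G4: 268 × 379 mm
G5: 189 × 268 mm
G6: 134 × 189 mm
G7: 94 × 134 mm
→ matches G6.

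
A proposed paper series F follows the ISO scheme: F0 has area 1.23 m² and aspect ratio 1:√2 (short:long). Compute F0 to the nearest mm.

933 × 1319 mm

Let the short side be w mm. Then w · w√2 = 1.23 m² = 1,230,000 mm².
w² = 1,230,000/√2, so w ≈ 932.6 mm; long side = w√2 ≈ 1318.9 mm.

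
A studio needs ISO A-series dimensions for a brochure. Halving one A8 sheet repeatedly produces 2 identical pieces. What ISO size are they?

A9

2 = 2^1, so 1 halving step.
A8 → A9 → … → A9 after 1 step.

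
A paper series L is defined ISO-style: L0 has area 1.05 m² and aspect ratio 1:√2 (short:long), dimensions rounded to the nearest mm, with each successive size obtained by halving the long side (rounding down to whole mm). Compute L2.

431 × 609 mm

Let L0's short side be w mm. w · w√2 = 1.05 m² = 1,050,000 mm², so w ≈ 861.7 mm and w√2 ≈ 1218.6 mm → L0 = 862 × 1219 mm.
L1: ⌊1219/2⌋ × 862 = 609 × 862 mm
L2: ⌊862/2⌋ × 609 = 431 × 609 mm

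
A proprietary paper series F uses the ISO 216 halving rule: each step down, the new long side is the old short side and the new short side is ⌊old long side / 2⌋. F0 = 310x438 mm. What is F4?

77 × 109 mm

F1: ⌊438/2⌋ × 310 = 219 × 310 mm
F2: ⌊310/2⌋ × 219 = 155 × 219 mm
F3: ⌊219/2⌋ × 155 = 109 × 155 mm
F4: ⌊155/2⌋ × 109 = 77 × 109 mm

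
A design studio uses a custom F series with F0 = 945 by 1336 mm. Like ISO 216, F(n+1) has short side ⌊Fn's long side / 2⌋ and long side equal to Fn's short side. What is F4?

236 × 334 mm

F1: ⌊1336/2⌋ × 945 = 668 × 945 mm
F2: ⌊945/2⌋ × 668 = 472 × 668 mm
F3: ⌊668/2⌋ × 472 = 334 × 472 mm
F4: ⌊472/2⌋ × 334 = 236 × 334 mm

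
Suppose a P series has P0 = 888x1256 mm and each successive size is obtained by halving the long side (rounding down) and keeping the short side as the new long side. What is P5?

157 × 222 mm

P1 = 628 × 888 mm (from P0 by 1 halving).
P2: ⌊888/2⌋ × 628 = 444 × 628 mm
P3: ⌊628/2⌋ × 444 = 314 × 444 mm
P4: ⌊444/2⌋ × 314 = 222 × 314 mm
P5: ⌊314/2⌋ × 222 = 157 × 222 mm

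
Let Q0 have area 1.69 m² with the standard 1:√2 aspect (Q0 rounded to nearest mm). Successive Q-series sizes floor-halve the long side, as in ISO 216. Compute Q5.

Let Q0's short side be w mm. w · w√2 = 1.69 m² = 1,690,000 mm², so w ≈ 1093.2 mm and w√2 ≈ 1546.0 mm → Q0 = 1093 × 1546 mm.
Q1: ⌊1546/2⌋ × 1093 = 773 × 1093 mm
Q2: ⌊1093/2⌋ × 773 = 546 × 773 mm
Q3: ⌊773/2⌋ × 546 = 386 × 546 mm
Q4: ⌊546/2⌋ × 386 = 273 × 386 mm
Q5: ⌊386/2⌋ × 273 = 193 × 273 mm

193 × 273 mm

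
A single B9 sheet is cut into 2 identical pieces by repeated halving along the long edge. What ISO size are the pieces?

B10

2 = 2^1, so 1 halving step.
B9 → B10 → … → B10 after 1 step.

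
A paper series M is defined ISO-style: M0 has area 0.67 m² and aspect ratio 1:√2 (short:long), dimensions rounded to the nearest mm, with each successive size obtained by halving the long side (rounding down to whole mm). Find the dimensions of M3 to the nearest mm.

243 × 344 mm

Let M0's short side be w mm. w · w√2 = 0.67 m² = 670,000 mm², so w ≈ 688.3 mm and w√2 ≈ 973.4 mm → M0 = 688 × 973 mm.
M1: ⌊973/2⌋ × 688 = 486 × 688 mm
M2: ⌊688/2⌋ × 486 = 344 × 486 mm
M3: ⌊486/2⌋ × 344 = 243 × 344 mm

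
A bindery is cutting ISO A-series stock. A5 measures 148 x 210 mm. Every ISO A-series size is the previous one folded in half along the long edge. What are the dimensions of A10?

A6: ⌊210/2⌋ × 148 = 105 × 148 mm
A7: ⌊148/2⌋ × 105 = 74 × 105 mm
A8: ⌊105/2⌋ × 74 = 52 × 74 mm
A9: ⌊74/2⌋ × 52 = 37 × 52 mm
A10: ⌊52/2⌋ × 37 = 26 × 37 mm

26 × 37 mm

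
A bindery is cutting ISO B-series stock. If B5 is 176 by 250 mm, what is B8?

62 × 88 mm

B6: ⌊250/2⌋ × 176 = 125 × 176 mm
B7: ⌊176/2⌋ × 125 = 88 × 125 mm
B8: ⌊125/2⌋ × 88 = 62 × 88 mm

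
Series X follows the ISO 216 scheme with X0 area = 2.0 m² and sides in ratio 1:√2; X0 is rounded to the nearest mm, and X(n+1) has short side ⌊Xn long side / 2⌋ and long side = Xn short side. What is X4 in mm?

Let X0's short side be w mm. w · w√2 = 2.0 m² = 2,000,000 mm², so w ≈ 1189.2 mm and w√2 ≈ 1681.8 mm → X0 = 1189 × 1682 mm.
X1: ⌊1682/2⌋ × 1189 = 841 × 1189 mm
X2: ⌊1189/2⌋ × 841 = 594 × 841 mm
X3: ⌊841/2⌋ × 594 = 420 × 594 mm
X4: ⌊594/2⌋ × 420 = 297 × 420 mm

297 × 420 mm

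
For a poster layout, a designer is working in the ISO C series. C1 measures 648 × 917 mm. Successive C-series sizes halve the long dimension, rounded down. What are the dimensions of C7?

C2: ⌊917/2⌋ × 648 = 458 × 648 mm
C3: ⌊648/2⌋ × 458 = 324 × 458 mm
C4: ⌊458/2⌋ × 324 = 229 × 324 mm
C5: ⌊324/2⌋ × 229 = 162 × 229 mm
C6: ⌊229/2⌋ × 162 = 114 × 162 mm
C7: ⌊162/2⌋ × 114 = 81 × 114 mm

81 × 114 mm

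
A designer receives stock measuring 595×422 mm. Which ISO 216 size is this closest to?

A2 (420 × 594 mm)

Aspect ratio 595/422 ≈ 1.410 — close to the ISO √2 ≈ 1.414.
In the A-series (A0 area = 1 m²): A2 = 420 × 594 mm.
Off by 3 mm total — nearest standard size.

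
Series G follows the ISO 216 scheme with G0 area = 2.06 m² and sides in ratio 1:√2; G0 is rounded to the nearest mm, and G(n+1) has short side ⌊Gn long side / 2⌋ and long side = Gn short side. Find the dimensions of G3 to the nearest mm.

Let G0's short side be w mm. w · w√2 = 2.06 m² = 2,060,000 mm², so w ≈ 1206.9 mm and w√2 ≈ 1706.8 mm → G0 = 1207 × 1707 mm.
G1: ⌊1707/2⌋ × 1207 = 853 × 1207 mm
G2: ⌊1207/2⌋ × 853 = 603 × 853 mm
G3: ⌊853/2⌋ × 603 = 426 × 603 mm

426 × 603 mm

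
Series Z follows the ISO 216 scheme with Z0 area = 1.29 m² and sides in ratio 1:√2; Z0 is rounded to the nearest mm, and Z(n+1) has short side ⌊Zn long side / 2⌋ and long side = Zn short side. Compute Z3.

337 × 477 mm

Let Z0's short side be w mm. w · w√2 = 1.29 m² = 1,290,000 mm², so w ≈ 955.1 mm and w√2 ≈ 1350.7 mm → Z0 = 955 × 1351 mm.
Z1: ⌊1351/2⌋ × 955 = 675 × 955 mm
Z2: ⌊955/2⌋ × 675 = 477 × 675 mm
Z3: ⌊675/2⌋ × 477 = 337 × 477 mm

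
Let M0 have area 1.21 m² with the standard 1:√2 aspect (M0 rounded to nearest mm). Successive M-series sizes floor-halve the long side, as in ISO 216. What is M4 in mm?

Let M0's short side be w mm. w · w√2 = 1.21 m² = 1,210,000 mm², so w ≈ 925.0 mm and w√2 ≈ 1308.1 mm → M0 = 925 × 1308 mm.
M1: ⌊1308/2⌋ × 925 = 654 × 925 mm
M2: ⌊925/2⌋ × 654 = 462 × 654 mm
M3: ⌊654/2⌋ × 462 = 327 × 462 mm
M4: ⌊462/2⌋ × 327 = 231 × 327 mm

231 × 327 mm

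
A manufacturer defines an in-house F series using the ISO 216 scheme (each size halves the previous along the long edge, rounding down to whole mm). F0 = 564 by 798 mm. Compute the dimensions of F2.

282 × 399 mm

F1: ⌊798/2⌋ × 564 = 399 × 564 mm
F2: ⌊564/2⌋ × 399 = 282 × 399 mm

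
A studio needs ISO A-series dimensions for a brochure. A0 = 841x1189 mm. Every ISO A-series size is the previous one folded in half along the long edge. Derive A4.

210 × 297 mm

A1: ⌊1189/2⌋ × 841 = 594 × 841 mm
A2: ⌊841/2⌋ × 594 = 420 × 594 mm
A3: ⌊594/2⌋ × 420 = 297 × 420 mm
A4: ⌊420/2⌋ × 297 = 210 × 297 mm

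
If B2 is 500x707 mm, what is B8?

62 × 88 mm

B3: ⌊707/2⌋ × 500 = 353 × 500 mm
B4: ⌊500/2⌋ × 353 = 250 × 353 mm
B5: ⌊353/2⌋ × 250 = 176 × 250 mm
B6: ⌊250/2⌋ × 176 = 125 × 176 mm
B7: ⌊176/2⌋ × 125 = 88 × 125 mm
B8: ⌊125/2⌋ × 88 = 62 × 88 mm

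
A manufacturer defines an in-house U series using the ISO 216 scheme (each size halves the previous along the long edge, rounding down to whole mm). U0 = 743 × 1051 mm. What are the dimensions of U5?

131 × 185 mm

U1 = 525 × 743 mm (from U0 by 1 halving).
U2: ⌊743/2⌋ × 525 = 371 × 525 mm
U3: ⌊525/2⌋ × 371 = 262 × 371 mm
U4: ⌊371/2⌋ × 262 = 185 × 262 mm
U5: ⌊262/2⌋ × 185 = 131 × 185 mm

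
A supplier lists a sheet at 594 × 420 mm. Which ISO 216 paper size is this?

A2 (420 × 594 mm)

Aspect ratio 594/420 ≈ 1.414 — close to the ISO √2 ≈ 1.414.
In the A-series (A0 area = 1 m²): A2 = 420 × 594 mm.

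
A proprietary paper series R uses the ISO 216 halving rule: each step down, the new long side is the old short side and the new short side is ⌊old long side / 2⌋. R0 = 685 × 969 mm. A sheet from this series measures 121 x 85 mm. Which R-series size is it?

R6

R0: 685 × 969 mm
R1: 484 × 685 mm
R2: 342 × 484 mm
R3: 242 × 342 mm
R4: 171 × 242 mm
R5: 121 × 171 mm
R6: 85 × 121 mm
R7: 60 × 85 mm
→ matches R6.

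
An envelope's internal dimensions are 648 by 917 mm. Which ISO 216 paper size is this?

Aspect ratio 917/648 ≈ 1.415 — close to the ISO √2 ≈ 1.414.
In the C-series (envelope sizes, between A and B): C1 = 648 × 917 mm.

C1 (648 × 917 mm)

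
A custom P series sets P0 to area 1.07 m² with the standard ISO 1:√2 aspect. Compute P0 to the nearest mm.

Let the short side be w mm. Then w · w√2 = 1.07 m² = 1,070,000 mm².
w² = 1,070,000/√2, so w ≈ 869.8 mm; long side = w√2 ≈ 1230.1 mm.

870 × 1230 mm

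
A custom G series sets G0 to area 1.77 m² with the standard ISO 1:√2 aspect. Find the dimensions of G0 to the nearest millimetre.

Let the short side be w mm. Then w · w√2 = 1.77 m² = 1,770,000 mm².
w² = 1,770,000/√2, so w ≈ 1118.7 mm; long side = w√2 ≈ 1582.1 mm.

1119 × 1582 mm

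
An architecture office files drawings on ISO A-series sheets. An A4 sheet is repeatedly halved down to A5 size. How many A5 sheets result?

2

A4 = 210 × 297 mm; A5 = 148 × 210 mm.
Each halving step doubles the count; 1 step from A4 to A5.
2^1 = 2.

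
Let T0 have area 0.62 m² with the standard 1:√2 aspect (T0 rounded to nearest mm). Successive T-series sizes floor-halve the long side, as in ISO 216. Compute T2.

Let T0's short side be w mm. w · w√2 = 0.62 m² = 620,000 mm², so w ≈ 662.1 mm and w√2 ≈ 936.4 mm → T0 = 662 × 936 mm.
T1: ⌊936/2⌋ × 662 = 468 × 662 mm
T2: ⌊662/2⌋ × 468 = 331 × 468 mm

331 × 468 mm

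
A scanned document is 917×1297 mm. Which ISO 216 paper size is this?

C0 (917 × 1297 mm)

Aspect ratio 1297/917 ≈ 1.414 — close to the ISO √2 ≈ 1.414.
In the C-series (envelope sizes, between A and B): C0 = 917 × 1297 mm.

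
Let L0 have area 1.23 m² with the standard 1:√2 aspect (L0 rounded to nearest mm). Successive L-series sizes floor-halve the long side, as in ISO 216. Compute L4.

233 × 329 mm

Let L0's short side be w mm. w · w√2 = 1.23 m² = 1,230,000 mm², so w ≈ 932.6 mm and w√2 ≈ 1318.9 mm → L0 = 933 × 1319 mm.
L1: ⌊1319/2⌋ × 933 = 659 × 933 mm
L2: ⌊933/2⌋ × 659 = 466 × 659 mm
L3: ⌊659/2⌋ × 466 = 329 × 466 mm
L4: ⌊466/2⌋ × 329 = 233 × 329 mm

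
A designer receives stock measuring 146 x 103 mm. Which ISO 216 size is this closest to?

A6 (105 × 148 mm)

Aspect ratio 146/103 ≈ 1.417 — close to the ISO √2 ≈ 1.414.
In the A-series (A0 area = 1 m²): A6 = 105 × 148 mm.
Off by 4 mm total — nearest standard size.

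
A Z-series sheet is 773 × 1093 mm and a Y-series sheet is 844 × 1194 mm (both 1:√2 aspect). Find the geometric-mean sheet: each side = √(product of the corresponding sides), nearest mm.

808 × 1142 mm

Short side: √(773 · 844) = √652412 ≈ 807.7 → 808 mm
Long side: √(1093 · 1194) = √1305042 ≈ 1142.4 → 1142 mm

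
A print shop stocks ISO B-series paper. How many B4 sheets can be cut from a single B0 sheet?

Each ISO step halves the sheet: 1 × B0 → 2 × B1 → 4 × B2 → 8 × B3 → …
From B0 to B4 is 4 halving steps: 2^4 = 16.

16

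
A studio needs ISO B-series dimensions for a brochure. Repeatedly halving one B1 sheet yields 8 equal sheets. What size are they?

B4

8 = 2^3, so 3 halving steps.
B1 → B2 → … → B4 after 3 steps.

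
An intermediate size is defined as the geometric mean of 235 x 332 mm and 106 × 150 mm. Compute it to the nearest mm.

Short side: √(235 · 106) = √24910 ≈ 157.8 → 158 mm
Long side: √(332 · 150) = √49800 ≈ 223.2 → 223 mm

158 × 223 mm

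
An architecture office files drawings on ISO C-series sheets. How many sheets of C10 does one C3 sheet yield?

C3 = 324 × 458 mm; C10 = 28 × 40 mm.
Each halving step doubles the count; 7 steps from C3 to C10.
2^7 = 128.

128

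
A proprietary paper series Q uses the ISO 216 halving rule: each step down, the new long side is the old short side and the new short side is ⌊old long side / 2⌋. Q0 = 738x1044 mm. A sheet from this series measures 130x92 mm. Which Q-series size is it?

Q6

Q0: 738 × 1044 mm
Q1: 522 × 738 mm
Q2: 369 × 522 mm
Q3: 261 × 369 mm
Q4: 184 × 261 mm
Q5: 130 × 184 mm
Q6: 92 × 130 mm
Q7: 65 × 92 mm
→ matches Q6.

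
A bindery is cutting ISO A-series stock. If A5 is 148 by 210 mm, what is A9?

37 × 52 mm

A6: ⌊210/2⌋ × 148 = 105 × 148 mm
A7: ⌊148/2⌋ × 105 = 74 × 105 mm
A8: ⌊105/2⌋ × 74 = 52 × 74 mm
A9: ⌊74/2⌋ × 52 = 37 × 52 mm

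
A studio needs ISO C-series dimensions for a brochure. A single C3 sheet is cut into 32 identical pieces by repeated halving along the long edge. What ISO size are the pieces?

C8

32 = 2^5, so 5 halving steps.
C3 → C4 → … → C8 after 5 steps.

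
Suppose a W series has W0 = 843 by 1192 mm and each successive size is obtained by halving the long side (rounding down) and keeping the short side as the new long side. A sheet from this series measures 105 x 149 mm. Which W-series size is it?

W6

W0: 843 × 1192 mm
W1: 596 × 843 mm
W2: 421 × 596 mm
W3: 298 × 421 mm
W4: 210 × 298 mm
W5: 149 × 210 mm
W6: 105 × 149 mm
W7: 74 × 105 mm
→ matches W6.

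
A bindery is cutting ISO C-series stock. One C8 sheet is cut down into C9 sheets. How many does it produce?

2

Each ISO step halves the sheet: 1 × C8 → 2 × C9
From C8 to C9 is 1 halving step: 2^1 = 2.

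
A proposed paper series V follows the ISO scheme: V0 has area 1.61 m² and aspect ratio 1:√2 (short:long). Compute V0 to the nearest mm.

1067 × 1509 mm

Let the short side be w mm. Then w · w√2 = 1.61 m² = 1,610,000 mm².
w² = 1,610,000/√2, so w ≈ 1067.0 mm; long side = w√2 ≈ 1508.9 mm.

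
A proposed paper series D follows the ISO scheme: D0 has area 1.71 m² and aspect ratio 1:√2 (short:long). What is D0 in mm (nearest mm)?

1100 × 1555 mm

Let the short side be w mm. Then w · w√2 = 1.71 m² = 1,710,000 mm².
w² = 1,710,000/√2, so w ≈ 1099.6 mm; long side = w√2 ≈ 1555.1 mm.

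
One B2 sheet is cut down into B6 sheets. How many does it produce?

16

Each ISO step halves the sheet: 1 × B2 → 2 × B3 → 4 × B4 → 8 × B5 → …
From B2 to B6 is 4 halving steps: 2^4 = 16.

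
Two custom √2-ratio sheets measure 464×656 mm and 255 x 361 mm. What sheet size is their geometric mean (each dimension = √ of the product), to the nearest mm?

Short side: √(464 · 255) = √118320 ≈ 344.0 → 344 mm
Long side: √(656 · 361) = √236816 ≈ 486.6 → 487 mm

344 × 487 mm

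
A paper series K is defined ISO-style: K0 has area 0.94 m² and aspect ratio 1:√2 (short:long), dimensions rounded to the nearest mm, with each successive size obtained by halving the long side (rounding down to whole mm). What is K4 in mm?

203 × 288 mm

Let K0's short side be w mm. w · w√2 = 0.94 m² = 940,000 mm², so w ≈ 815.3 mm and w√2 ≈ 1153.0 mm → K0 = 815 × 1153 mm.
K1: ⌊1153/2⌋ × 815 = 576 × 815 mm
K2: ⌊815/2⌋ × 576 = 407 × 576 mm
K3: ⌊576/2⌋ × 407 = 288 × 407 mm
K4: ⌊407/2⌋ × 288 = 203 × 288 mm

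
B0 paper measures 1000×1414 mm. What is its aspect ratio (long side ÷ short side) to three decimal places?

1414 / 1000 = 1.414
Matches √2 ≈ 1.414 — the ISO 216 defining ratio.

1.414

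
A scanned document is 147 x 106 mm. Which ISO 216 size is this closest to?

Aspect ratio 147/106 ≈ 1.387 (ISO target is √2 ≈ 1.414).
In the A-series (A0 area = 1 m²): A6 = 105 × 148 mm.
Off by 2 mm total — nearest standard size.

A6 (105 × 148 mm)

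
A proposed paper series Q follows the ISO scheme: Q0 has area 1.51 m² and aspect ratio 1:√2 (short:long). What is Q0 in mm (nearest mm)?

1033 × 1461 mm

Let the short side be w mm. Then w · w√2 = 1.51 m² = 1,510,000 mm².
w² = 1,510,000/√2, so w ≈ 1033.3 mm; long side = w√2 ≈ 1461.3 mm.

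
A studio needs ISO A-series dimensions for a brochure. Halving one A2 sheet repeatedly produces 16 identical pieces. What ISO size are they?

A6

16 = 2^4, so 4 halving steps.
A2 → A3 → … → A6 after 4 steps.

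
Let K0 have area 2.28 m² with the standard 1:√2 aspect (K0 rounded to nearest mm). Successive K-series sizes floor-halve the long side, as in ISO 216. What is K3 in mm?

Let K0's short side be w mm. w · w√2 = 2.28 m² = 2,280,000 mm², so w ≈ 1269.7 mm and w√2 ≈ 1795.7 mm → K0 = 1270 × 1796 mm.
K1: ⌊1796/2⌋ × 1270 = 898 × 1270 mm
K2: ⌊1270/2⌋ × 898 = 635 × 898 mm
K3: ⌊898/2⌋ × 635 = 449 × 635 mm

449 × 635 mm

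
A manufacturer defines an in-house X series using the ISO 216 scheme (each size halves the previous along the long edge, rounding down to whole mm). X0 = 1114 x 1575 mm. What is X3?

X1: ⌊1575/2⌋ × 1114 = 787 × 1114 mm
X2: ⌊1114/2⌋ × 787 = 557 × 787 mm
X3: ⌊787/2⌋ × 557 = 393 × 557 mm

393 × 557 mm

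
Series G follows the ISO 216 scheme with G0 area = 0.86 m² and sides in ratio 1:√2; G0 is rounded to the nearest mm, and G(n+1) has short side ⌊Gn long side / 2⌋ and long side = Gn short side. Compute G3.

275 × 390 mm

Let G0's short side be w mm. w · w√2 = 0.86 m² = 860,000 mm², so w ≈ 779.8 mm and w√2 ≈ 1102.8 mm → G0 = 780 × 1103 mm.
G1: ⌊1103/2⌋ × 780 = 551 × 780 mm
G2: ⌊780/2⌋ × 551 = 390 × 551 mm
G3: ⌊551/2⌋ × 390 = 275 × 390 mm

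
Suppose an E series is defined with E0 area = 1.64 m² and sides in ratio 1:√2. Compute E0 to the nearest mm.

Let the short side be w mm. Then w · w√2 = 1.64 m² = 1,640,000 mm².
w² = 1,640,000/√2, so w ≈ 1076.9 mm; long side = w√2 ≈ 1522.9 mm.

1077 × 1523 mm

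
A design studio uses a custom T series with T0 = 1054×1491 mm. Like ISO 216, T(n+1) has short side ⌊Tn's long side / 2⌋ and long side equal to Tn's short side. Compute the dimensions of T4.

263 × 372 mm

T1: ⌊1491/2⌋ × 1054 = 745 × 1054 mm
T2: ⌊1054/2⌋ × 745 = 527 × 745 mm
T3: ⌊745/2⌋ × 527 = 372 × 527 mm
T4: ⌊527/2⌋ × 372 = 263 × 372 mm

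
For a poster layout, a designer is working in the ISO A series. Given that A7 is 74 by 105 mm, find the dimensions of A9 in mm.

37 × 52 mm

A8: ⌊105/2⌋ × 74 = 52 × 74 mm
A9: ⌊74/2⌋ × 52 = 37 × 52 mm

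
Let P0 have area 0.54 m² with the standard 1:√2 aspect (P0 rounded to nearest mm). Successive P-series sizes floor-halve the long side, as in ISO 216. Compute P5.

109 × 154 mm

Let P0's short side be w mm. w · w√2 = 0.54 m² = 540,000 mm², so w ≈ 617.9 mm and w√2 ≈ 873.9 mm → P0 = 618 × 874 mm.
P1: ⌊874/2⌋ × 618 = 437 × 618 mm
P2: ⌊618/2⌋ × 437 = 309 × 437 mm
P3: ⌊437/2⌋ × 309 = 218 × 309 mm
P4: ⌊309/2⌋ × 218 = 154 × 218 mm
P5: ⌊218/2⌋ × 154 = 109 × 154 mm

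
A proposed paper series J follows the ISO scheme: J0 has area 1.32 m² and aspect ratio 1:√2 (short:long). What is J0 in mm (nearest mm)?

Let the short side be w mm. Then w · w√2 = 1.32 m² = 1,320,000 mm².
w² = 1,320,000/√2, so w ≈ 966.1 mm; long side = w√2 ≈ 1366.3 mm.

966 × 1366 mm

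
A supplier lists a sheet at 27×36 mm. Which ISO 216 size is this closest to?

Aspect ratio 36/27 ≈ 1.333 (ISO target is √2 ≈ 1.414).
In the A-series (A0 area = 1 m²): A10 = 26 × 37 mm.
Off by 2 mm total — nearest standard size.

A10 (26 × 37 mm)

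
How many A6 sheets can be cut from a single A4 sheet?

4

A4 = 210 × 297 mm; A6 = 105 × 148 mm.
Each halving step doubles the count; 2 steps from A4 to A6.
2^2 = 4.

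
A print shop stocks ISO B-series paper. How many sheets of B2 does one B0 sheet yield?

Each ISO step halves the sheet: 1 × B0 → 2 × B1 → 4 × B2
From B0 to B2 is 2 halving steps: 2^2 = 4.

4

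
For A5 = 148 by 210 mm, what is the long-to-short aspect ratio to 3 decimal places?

210 / 148 = 1.419
ISO 216 targets √2 ≈ 1.414; the +0.005 deviation is from mm rounding.

1.419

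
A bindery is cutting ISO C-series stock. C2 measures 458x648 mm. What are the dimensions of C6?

114 × 162 mm

C3: ⌊648/2⌋ × 458 = 324 × 458 mm
C4: ⌊458/2⌋ × 324 = 229 × 324 mm
C5: ⌊324/2⌋ × 229 = 162 × 229 mm
C6: ⌊229/2⌋ × 162 = 114 × 162 mm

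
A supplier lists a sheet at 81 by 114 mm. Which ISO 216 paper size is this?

Aspect ratio 114/81 ≈ 1.407 — close to the ISO √2 ≈ 1.414.
In the C-series (envelope sizes, between A and B): C7 = 81 × 114 mm.

C7 (81 × 114 mm)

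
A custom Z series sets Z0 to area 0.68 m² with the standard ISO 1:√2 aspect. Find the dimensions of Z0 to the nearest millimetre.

693 × 981 mm

Let the short side be w mm. Then w · w√2 = 0.68 m² = 680,000 mm².
w² = 680,000/√2, so w ≈ 693.4 mm; long side = w√2 ≈ 980.6 mm.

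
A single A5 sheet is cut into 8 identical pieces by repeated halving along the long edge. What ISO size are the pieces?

8 = 2^3, so 3 halving steps.
A5 → A6 → … → A8 after 3 steps.

A8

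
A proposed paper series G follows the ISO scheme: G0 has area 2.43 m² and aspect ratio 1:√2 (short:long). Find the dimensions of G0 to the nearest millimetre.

Let the short side be w mm. Then w · w√2 = 2.43 m² = 2,430,000 mm².
w² = 2,430,000/√2, so w ≈ 1310.8 mm; long side = w√2 ≈ 1853.8 mm.

1311 × 1854 mm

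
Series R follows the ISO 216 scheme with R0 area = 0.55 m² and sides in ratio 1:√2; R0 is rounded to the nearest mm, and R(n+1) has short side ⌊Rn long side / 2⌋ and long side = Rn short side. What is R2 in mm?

312 × 441 mm

Let R0's short side be w mm. w · w√2 = 0.55 m² = 550,000 mm², so w ≈ 623.6 mm and w√2 ≈ 881.9 mm → R0 = 624 × 882 mm.
R1: ⌊882/2⌋ × 624 = 441 × 624 mm
R2: ⌊624/2⌋ × 441 = 312 × 441 mm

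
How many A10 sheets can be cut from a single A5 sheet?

32

Each ISO step halves the sheet: 1 × A5 → 2 × A6 → 4 × A7 → 8 × A8 → …
From A5 to A10 is 5 halving steps: 2^5 = 32.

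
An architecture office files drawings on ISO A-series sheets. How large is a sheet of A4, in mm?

210 × 297 mm

A0 = 841 × 1189 mm (A0 has area 1 m², aspect 1:√2).
A1: ⌊1189/2⌋ × 841 = 594 × 841 mm
A2: ⌊841/2⌋ × 594 = 420 × 594 mm
A3: ⌊594/2⌋ × 420 = 297 × 420 mm
A4: ⌊420/2⌋ × 297 = 210 × 297 mm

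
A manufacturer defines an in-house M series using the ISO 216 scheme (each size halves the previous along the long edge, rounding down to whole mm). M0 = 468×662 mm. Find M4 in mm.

M1: ⌊662/2⌋ × 468 = 331 × 468 mm
M2: ⌊468/2⌋ × 331 = 234 × 331 mm
M3: ⌊331/2⌋ × 234 = 165 × 234 mm
M4: ⌊234/2⌋ × 165 = 117 × 165 mm

117 × 165 mm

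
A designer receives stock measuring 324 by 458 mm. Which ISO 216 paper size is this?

Aspect ratio 458/324 ≈ 1.414 — close to the ISO √2 ≈ 1.414.
In the C-series (envelope sizes, between A and B): C3 = 324 × 458 mm.

C3 (324 × 458 mm)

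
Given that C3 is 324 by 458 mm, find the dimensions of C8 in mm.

57 × 81 mm

C4: ⌊458/2⌋ × 324 = 229 × 324 mm
C5: ⌊324/2⌋ × 229 = 162 × 229 mm
C6: ⌊229/2⌋ × 162 = 114 × 162 mm
C7: ⌊162/2⌋ × 114 = 81 × 114 mm
C8: ⌊114/2⌋ × 81 = 57 × 81 mm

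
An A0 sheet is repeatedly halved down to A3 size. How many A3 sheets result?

8

Each ISO step halves the sheet: 1 × A0 → 2 × A1 → 4 × A2 → 8 × A3
From A0 to A3 is 3 halving steps: 2^3 = 8.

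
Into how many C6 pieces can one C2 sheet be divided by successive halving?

16

Each ISO step halves the sheet: 1 × C2 → 2 × C3 → 4 × C4 → 8 × C5 → …
From C2 to C6 is 4 halving steps: 2^4 = 16.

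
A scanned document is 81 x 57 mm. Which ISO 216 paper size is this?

C8 (57 × 81 mm)

Aspect ratio 81/57 ≈ 1.421 — close to the ISO √2 ≈ 1.414.
In the C-series (envelope sizes, between A and B): C8 = 57 × 81 mm.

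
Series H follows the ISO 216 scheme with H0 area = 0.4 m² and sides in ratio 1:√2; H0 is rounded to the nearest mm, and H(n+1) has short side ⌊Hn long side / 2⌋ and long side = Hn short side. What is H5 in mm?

94 × 133 mm

Let H0's short side be w mm. w · w√2 = 0.4 m² = 400,000 mm², so w ≈ 531.8 mm and w√2 ≈ 752.1 mm → H0 = 532 × 752 mm.
H1: ⌊752/2⌋ × 532 = 376 × 532 mm
H2: ⌊532/2⌋ × 376 = 266 × 376 mm
H3: ⌊376/2⌋ × 266 = 188 × 266 mm
H4: ⌊266/2⌋ × 188 = 133 × 188 mm
H5: ⌊188/2⌋ × 133 = 94 × 133 mm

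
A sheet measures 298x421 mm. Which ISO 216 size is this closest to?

Aspect ratio 421/298 ≈ 1.413 — close to the ISO √2 ≈ 1.414.
In the A-series (A0 area = 1 m²): A3 = 297 × 420 mm.
Off by 2 mm total — nearest standard size.

A3 (297 × 420 mm)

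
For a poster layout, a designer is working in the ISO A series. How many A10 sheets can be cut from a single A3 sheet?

128

Each ISO step halves the sheet: 1 × A3 → 2 × A4 → 4 × A5 → 8 × A6 → …
From A3 to A10 is 7 halving steps: 2^7 = 128.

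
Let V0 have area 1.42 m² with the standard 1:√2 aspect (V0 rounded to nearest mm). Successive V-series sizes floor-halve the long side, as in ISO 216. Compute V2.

Let V0's short side be w mm. w · w√2 = 1.42 m² = 1,420,000 mm², so w ≈ 1002.0 mm and w√2 ≈ 1417.1 mm → V0 = 1002 × 1417 mm.
V1: ⌊1417/2⌋ × 1002 = 708 × 1002 mm
V2: ⌊1002/2⌋ × 708 = 501 × 708 mm

501 × 708 mm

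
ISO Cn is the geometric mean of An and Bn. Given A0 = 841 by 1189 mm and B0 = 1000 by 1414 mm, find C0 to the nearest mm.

917 × 1297 mm

Short side: √(841 · 1000) = √841000 ≈ 917.1 → 917 mm
Long side: √(1189 · 1414) = √1681246 ≈ 1296.6 → 1297 mm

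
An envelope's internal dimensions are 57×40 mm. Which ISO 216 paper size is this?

Aspect ratio 57/40 ≈ 1.425 — close to the ISO √2 ≈ 1.414.
In the C-series (envelope sizes, between A and B): C9 = 40 × 57 mm.

C9 (40 × 57 mm)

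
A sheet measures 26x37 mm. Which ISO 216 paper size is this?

A10 (26 × 37 mm)

Aspect ratio 37/26 ≈ 1.423 — close to the ISO √2 ≈ 1.414.
In the A-series (A0 area = 1 m²): A10 = 26 × 37 mm.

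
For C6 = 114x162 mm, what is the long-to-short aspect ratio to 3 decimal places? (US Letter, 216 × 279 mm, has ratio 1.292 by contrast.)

162 / 114 = 1.421
ISO 216 targets √2 ≈ 1.414; the +0.007 deviation is from mm rounding.

1.421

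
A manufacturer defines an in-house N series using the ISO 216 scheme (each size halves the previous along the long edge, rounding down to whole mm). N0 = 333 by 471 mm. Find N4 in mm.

N1: ⌊471/2⌋ × 333 = 235 × 333 mm
N2: ⌊333/2⌋ × 235 = 166 × 235 mm
N3: ⌊235/2⌋ × 166 = 117 × 166 mm
N4: ⌊166/2⌋ × 117 = 83 × 117 mm

83 × 117 mm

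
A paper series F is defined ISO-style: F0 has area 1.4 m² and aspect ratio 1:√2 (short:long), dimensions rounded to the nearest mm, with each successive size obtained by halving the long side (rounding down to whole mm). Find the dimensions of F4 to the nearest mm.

248 × 351 mm

Let F0's short side be w mm. w · w√2 = 1.4 m² = 1,400,000 mm², so w ≈ 995.0 mm and w√2 ≈ 1407.1 mm → F0 = 995 × 1407 mm.
F1: ⌊1407/2⌋ × 995 = 703 × 995 mm
F2: ⌊995/2⌋ × 703 = 497 × 703 mm
F3: ⌊703/2⌋ × 497 = 351 × 497 mm
F4: ⌊497/2⌋ × 351 = 248 × 351 mm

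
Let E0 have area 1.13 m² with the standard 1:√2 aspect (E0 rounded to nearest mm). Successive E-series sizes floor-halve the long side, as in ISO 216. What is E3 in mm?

316 × 447 mm

Let E0's short side be w mm. w · w√2 = 1.13 m² = 1,130,000 mm², so w ≈ 893.9 mm and w√2 ≈ 1264.1 mm → E0 = 894 × 1264 mm.
E1: ⌊1264/2⌋ × 894 = 632 × 894 mm
E2: ⌊894/2⌋ × 632 = 447 × 632 mm
E3: ⌊632/2⌋ × 447 = 316 × 447 mm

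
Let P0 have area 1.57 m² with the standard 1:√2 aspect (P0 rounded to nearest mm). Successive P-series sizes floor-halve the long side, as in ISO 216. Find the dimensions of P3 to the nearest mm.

Let P0's short side be w mm. w · w√2 = 1.57 m² = 1,570,000 mm², so w ≈ 1053.6 mm and w√2 ≈ 1490.1 mm → P0 = 1054 × 1490 mm.
P1: ⌊1490/2⌋ × 1054 = 745 × 1054 mm
P2: ⌊1054/2⌋ × 745 = 527 × 745 mm
P3: ⌊745/2⌋ × 527 = 372 × 527 mm

372 × 527 mm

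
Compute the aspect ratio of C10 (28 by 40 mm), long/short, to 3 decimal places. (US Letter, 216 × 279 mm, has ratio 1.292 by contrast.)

1.429

40 / 28 = 1.429
ISO 216 targets √2 ≈ 1.414; the +0.014 deviation is from mm rounding.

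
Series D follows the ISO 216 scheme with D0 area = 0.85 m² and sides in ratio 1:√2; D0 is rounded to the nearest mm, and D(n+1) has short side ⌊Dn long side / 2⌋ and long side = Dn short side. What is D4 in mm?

Let D0's short side be w mm. w · w√2 = 0.85 m² = 850,000 mm², so w ≈ 775.3 mm and w√2 ≈ 1096.4 mm → D0 = 775 × 1096 mm.
D1: ⌊1096/2⌋ × 775 = 548 × 775 mm
D2: ⌊775/2⌋ × 548 = 387 × 548 mm
D3: ⌊548/2⌋ × 387 = 274 × 387 mm
D4: ⌊387/2⌋ × 274 = 193 × 274 mm

193 × 274 mm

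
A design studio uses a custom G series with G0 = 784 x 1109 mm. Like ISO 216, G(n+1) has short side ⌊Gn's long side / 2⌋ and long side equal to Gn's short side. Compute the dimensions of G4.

G1: ⌊1109/2⌋ × 784 = 554 × 784 mm
G2: ⌊784/2⌋ × 554 = 392 × 554 mm
G3: ⌊554/2⌋ × 392 = 277 × 392 mm
G4: ⌊392/2⌋ × 277 = 196 × 277 mm

196 × 277 mm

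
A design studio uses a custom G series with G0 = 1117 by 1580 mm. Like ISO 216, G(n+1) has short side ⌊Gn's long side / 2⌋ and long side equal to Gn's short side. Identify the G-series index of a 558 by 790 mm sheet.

G2

G0: 1117 × 1580 mm
G1: 790 × 1117 mm
G2: 558 × 790 mm
G3: 395 × 558 mm
→ matches G2.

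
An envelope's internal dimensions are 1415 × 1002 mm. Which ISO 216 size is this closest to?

Aspect ratio 1415/1002 ≈ 1.412 — close to the ISO √2 ≈ 1.414.
In the B-series (B0 = 1000 × 1414 mm): B0 = 1000 × 1414 mm.
Off by 3 mm total — nearest standard size.

B0 (1000 × 1414 mm)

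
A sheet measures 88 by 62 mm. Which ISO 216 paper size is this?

B8 (62 × 88 mm)

Aspect ratio 88/62 ≈ 1.419 — close to the ISO √2 ≈ 1.414.
In the B-series (B0 = 1000 × 1414 mm): B8 = 62 × 88 mm.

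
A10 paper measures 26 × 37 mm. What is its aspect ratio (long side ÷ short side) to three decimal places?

37 / 26 = 1.423
ISO 216 targets √2 ≈ 1.414; the +0.009 deviation is from mm rounding.

1.423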